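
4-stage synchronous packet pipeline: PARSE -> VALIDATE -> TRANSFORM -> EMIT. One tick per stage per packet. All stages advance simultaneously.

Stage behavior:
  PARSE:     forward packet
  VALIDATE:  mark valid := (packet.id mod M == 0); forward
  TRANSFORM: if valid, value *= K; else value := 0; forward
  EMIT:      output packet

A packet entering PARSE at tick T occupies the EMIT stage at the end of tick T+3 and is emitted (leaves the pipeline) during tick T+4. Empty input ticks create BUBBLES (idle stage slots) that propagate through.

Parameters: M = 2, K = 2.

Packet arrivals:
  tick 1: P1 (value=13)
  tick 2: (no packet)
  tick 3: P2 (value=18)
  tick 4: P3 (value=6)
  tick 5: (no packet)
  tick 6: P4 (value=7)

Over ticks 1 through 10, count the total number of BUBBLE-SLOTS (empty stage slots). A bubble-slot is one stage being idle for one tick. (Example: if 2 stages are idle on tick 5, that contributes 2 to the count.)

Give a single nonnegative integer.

Answer: 24

Derivation:
Tick 1: [PARSE:P1(v=13,ok=F), VALIDATE:-, TRANSFORM:-, EMIT:-] out:-; bubbles=3
Tick 2: [PARSE:-, VALIDATE:P1(v=13,ok=F), TRANSFORM:-, EMIT:-] out:-; bubbles=3
Tick 3: [PARSE:P2(v=18,ok=F), VALIDATE:-, TRANSFORM:P1(v=0,ok=F), EMIT:-] out:-; bubbles=2
Tick 4: [PARSE:P3(v=6,ok=F), VALIDATE:P2(v=18,ok=T), TRANSFORM:-, EMIT:P1(v=0,ok=F)] out:-; bubbles=1
Tick 5: [PARSE:-, VALIDATE:P3(v=6,ok=F), TRANSFORM:P2(v=36,ok=T), EMIT:-] out:P1(v=0); bubbles=2
Tick 6: [PARSE:P4(v=7,ok=F), VALIDATE:-, TRANSFORM:P3(v=0,ok=F), EMIT:P2(v=36,ok=T)] out:-; bubbles=1
Tick 7: [PARSE:-, VALIDATE:P4(v=7,ok=T), TRANSFORM:-, EMIT:P3(v=0,ok=F)] out:P2(v=36); bubbles=2
Tick 8: [PARSE:-, VALIDATE:-, TRANSFORM:P4(v=14,ok=T), EMIT:-] out:P3(v=0); bubbles=3
Tick 9: [PARSE:-, VALIDATE:-, TRANSFORM:-, EMIT:P4(v=14,ok=T)] out:-; bubbles=3
Tick 10: [PARSE:-, VALIDATE:-, TRANSFORM:-, EMIT:-] out:P4(v=14); bubbles=4
Total bubble-slots: 24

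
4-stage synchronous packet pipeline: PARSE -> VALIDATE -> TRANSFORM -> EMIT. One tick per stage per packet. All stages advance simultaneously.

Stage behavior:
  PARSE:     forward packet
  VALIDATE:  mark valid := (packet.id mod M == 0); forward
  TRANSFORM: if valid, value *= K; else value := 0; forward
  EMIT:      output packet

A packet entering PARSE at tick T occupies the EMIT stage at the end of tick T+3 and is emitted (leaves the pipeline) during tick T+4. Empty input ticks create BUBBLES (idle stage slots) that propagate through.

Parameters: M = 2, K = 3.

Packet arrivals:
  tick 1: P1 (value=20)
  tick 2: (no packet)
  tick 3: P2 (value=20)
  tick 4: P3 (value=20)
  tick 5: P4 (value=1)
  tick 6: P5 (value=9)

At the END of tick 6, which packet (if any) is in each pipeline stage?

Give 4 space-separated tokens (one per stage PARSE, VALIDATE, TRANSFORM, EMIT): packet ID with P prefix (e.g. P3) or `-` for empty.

Tick 1: [PARSE:P1(v=20,ok=F), VALIDATE:-, TRANSFORM:-, EMIT:-] out:-; in:P1
Tick 2: [PARSE:-, VALIDATE:P1(v=20,ok=F), TRANSFORM:-, EMIT:-] out:-; in:-
Tick 3: [PARSE:P2(v=20,ok=F), VALIDATE:-, TRANSFORM:P1(v=0,ok=F), EMIT:-] out:-; in:P2
Tick 4: [PARSE:P3(v=20,ok=F), VALIDATE:P2(v=20,ok=T), TRANSFORM:-, EMIT:P1(v=0,ok=F)] out:-; in:P3
Tick 5: [PARSE:P4(v=1,ok=F), VALIDATE:P3(v=20,ok=F), TRANSFORM:P2(v=60,ok=T), EMIT:-] out:P1(v=0); in:P4
Tick 6: [PARSE:P5(v=9,ok=F), VALIDATE:P4(v=1,ok=T), TRANSFORM:P3(v=0,ok=F), EMIT:P2(v=60,ok=T)] out:-; in:P5
At end of tick 6: ['P5', 'P4', 'P3', 'P2']

Answer: P5 P4 P3 P2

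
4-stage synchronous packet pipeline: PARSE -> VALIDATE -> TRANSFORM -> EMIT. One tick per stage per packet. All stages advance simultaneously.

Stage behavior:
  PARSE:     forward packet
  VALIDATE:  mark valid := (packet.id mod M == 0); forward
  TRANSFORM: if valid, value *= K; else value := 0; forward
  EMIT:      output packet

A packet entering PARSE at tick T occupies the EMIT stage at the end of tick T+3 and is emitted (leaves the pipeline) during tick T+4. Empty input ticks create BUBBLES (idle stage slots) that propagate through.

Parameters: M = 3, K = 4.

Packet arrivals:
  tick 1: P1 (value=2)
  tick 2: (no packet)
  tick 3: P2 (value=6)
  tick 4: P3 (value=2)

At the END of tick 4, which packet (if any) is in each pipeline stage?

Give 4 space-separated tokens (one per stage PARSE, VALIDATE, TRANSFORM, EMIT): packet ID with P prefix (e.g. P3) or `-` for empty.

Tick 1: [PARSE:P1(v=2,ok=F), VALIDATE:-, TRANSFORM:-, EMIT:-] out:-; in:P1
Tick 2: [PARSE:-, VALIDATE:P1(v=2,ok=F), TRANSFORM:-, EMIT:-] out:-; in:-
Tick 3: [PARSE:P2(v=6,ok=F), VALIDATE:-, TRANSFORM:P1(v=0,ok=F), EMIT:-] out:-; in:P2
Tick 4: [PARSE:P3(v=2,ok=F), VALIDATE:P2(v=6,ok=F), TRANSFORM:-, EMIT:P1(v=0,ok=F)] out:-; in:P3
At end of tick 4: ['P3', 'P2', '-', 'P1']

Answer: P3 P2 - P1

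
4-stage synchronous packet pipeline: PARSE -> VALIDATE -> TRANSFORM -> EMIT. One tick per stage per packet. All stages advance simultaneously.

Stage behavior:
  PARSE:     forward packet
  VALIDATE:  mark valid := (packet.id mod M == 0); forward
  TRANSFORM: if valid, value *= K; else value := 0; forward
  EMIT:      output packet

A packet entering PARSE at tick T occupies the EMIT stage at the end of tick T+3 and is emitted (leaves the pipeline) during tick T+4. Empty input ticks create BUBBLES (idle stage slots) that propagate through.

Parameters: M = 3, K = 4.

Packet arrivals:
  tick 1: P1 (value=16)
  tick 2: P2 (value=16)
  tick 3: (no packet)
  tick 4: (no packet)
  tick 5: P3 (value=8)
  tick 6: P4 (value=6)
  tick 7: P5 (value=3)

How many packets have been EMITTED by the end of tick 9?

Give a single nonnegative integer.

Answer: 3

Derivation:
Tick 1: [PARSE:P1(v=16,ok=F), VALIDATE:-, TRANSFORM:-, EMIT:-] out:-; in:P1
Tick 2: [PARSE:P2(v=16,ok=F), VALIDATE:P1(v=16,ok=F), TRANSFORM:-, EMIT:-] out:-; in:P2
Tick 3: [PARSE:-, VALIDATE:P2(v=16,ok=F), TRANSFORM:P1(v=0,ok=F), EMIT:-] out:-; in:-
Tick 4: [PARSE:-, VALIDATE:-, TRANSFORM:P2(v=0,ok=F), EMIT:P1(v=0,ok=F)] out:-; in:-
Tick 5: [PARSE:P3(v=8,ok=F), VALIDATE:-, TRANSFORM:-, EMIT:P2(v=0,ok=F)] out:P1(v=0); in:P3
Tick 6: [PARSE:P4(v=6,ok=F), VALIDATE:P3(v=8,ok=T), TRANSFORM:-, EMIT:-] out:P2(v=0); in:P4
Tick 7: [PARSE:P5(v=3,ok=F), VALIDATE:P4(v=6,ok=F), TRANSFORM:P3(v=32,ok=T), EMIT:-] out:-; in:P5
Tick 8: [PARSE:-, VALIDATE:P5(v=3,ok=F), TRANSFORM:P4(v=0,ok=F), EMIT:P3(v=32,ok=T)] out:-; in:-
Tick 9: [PARSE:-, VALIDATE:-, TRANSFORM:P5(v=0,ok=F), EMIT:P4(v=0,ok=F)] out:P3(v=32); in:-
Emitted by tick 9: ['P1', 'P2', 'P3']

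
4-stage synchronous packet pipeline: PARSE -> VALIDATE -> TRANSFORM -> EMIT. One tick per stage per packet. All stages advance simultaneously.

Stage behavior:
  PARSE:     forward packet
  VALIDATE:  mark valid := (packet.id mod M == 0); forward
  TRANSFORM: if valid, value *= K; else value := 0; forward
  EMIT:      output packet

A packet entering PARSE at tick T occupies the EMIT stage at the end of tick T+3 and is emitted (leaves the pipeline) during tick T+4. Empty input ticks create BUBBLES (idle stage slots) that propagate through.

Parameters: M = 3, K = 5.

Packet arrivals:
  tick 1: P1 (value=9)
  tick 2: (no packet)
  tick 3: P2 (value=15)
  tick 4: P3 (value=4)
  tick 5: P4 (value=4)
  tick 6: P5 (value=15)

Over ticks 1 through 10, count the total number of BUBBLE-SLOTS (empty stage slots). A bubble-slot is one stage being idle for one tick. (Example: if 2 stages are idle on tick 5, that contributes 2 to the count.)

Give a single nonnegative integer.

Tick 1: [PARSE:P1(v=9,ok=F), VALIDATE:-, TRANSFORM:-, EMIT:-] out:-; bubbles=3
Tick 2: [PARSE:-, VALIDATE:P1(v=9,ok=F), TRANSFORM:-, EMIT:-] out:-; bubbles=3
Tick 3: [PARSE:P2(v=15,ok=F), VALIDATE:-, TRANSFORM:P1(v=0,ok=F), EMIT:-] out:-; bubbles=2
Tick 4: [PARSE:P3(v=4,ok=F), VALIDATE:P2(v=15,ok=F), TRANSFORM:-, EMIT:P1(v=0,ok=F)] out:-; bubbles=1
Tick 5: [PARSE:P4(v=4,ok=F), VALIDATE:P3(v=4,ok=T), TRANSFORM:P2(v=0,ok=F), EMIT:-] out:P1(v=0); bubbles=1
Tick 6: [PARSE:P5(v=15,ok=F), VALIDATE:P4(v=4,ok=F), TRANSFORM:P3(v=20,ok=T), EMIT:P2(v=0,ok=F)] out:-; bubbles=0
Tick 7: [PARSE:-, VALIDATE:P5(v=15,ok=F), TRANSFORM:P4(v=0,ok=F), EMIT:P3(v=20,ok=T)] out:P2(v=0); bubbles=1
Tick 8: [PARSE:-, VALIDATE:-, TRANSFORM:P5(v=0,ok=F), EMIT:P4(v=0,ok=F)] out:P3(v=20); bubbles=2
Tick 9: [PARSE:-, VALIDATE:-, TRANSFORM:-, EMIT:P5(v=0,ok=F)] out:P4(v=0); bubbles=3
Tick 10: [PARSE:-, VALIDATE:-, TRANSFORM:-, EMIT:-] out:P5(v=0); bubbles=4
Total bubble-slots: 20

Answer: 20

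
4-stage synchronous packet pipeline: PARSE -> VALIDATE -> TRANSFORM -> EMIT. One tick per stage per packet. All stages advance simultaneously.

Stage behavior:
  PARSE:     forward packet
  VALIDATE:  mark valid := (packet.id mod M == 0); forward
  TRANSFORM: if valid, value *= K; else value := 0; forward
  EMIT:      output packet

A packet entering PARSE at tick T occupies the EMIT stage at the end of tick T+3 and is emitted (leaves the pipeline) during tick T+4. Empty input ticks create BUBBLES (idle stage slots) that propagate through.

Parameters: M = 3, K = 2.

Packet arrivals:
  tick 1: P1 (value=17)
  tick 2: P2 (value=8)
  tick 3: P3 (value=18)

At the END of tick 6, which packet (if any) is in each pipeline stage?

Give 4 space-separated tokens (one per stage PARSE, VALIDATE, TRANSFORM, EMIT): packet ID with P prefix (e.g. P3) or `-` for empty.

Tick 1: [PARSE:P1(v=17,ok=F), VALIDATE:-, TRANSFORM:-, EMIT:-] out:-; in:P1
Tick 2: [PARSE:P2(v=8,ok=F), VALIDATE:P1(v=17,ok=F), TRANSFORM:-, EMIT:-] out:-; in:P2
Tick 3: [PARSE:P3(v=18,ok=F), VALIDATE:P2(v=8,ok=F), TRANSFORM:P1(v=0,ok=F), EMIT:-] out:-; in:P3
Tick 4: [PARSE:-, VALIDATE:P3(v=18,ok=T), TRANSFORM:P2(v=0,ok=F), EMIT:P1(v=0,ok=F)] out:-; in:-
Tick 5: [PARSE:-, VALIDATE:-, TRANSFORM:P3(v=36,ok=T), EMIT:P2(v=0,ok=F)] out:P1(v=0); in:-
Tick 6: [PARSE:-, VALIDATE:-, TRANSFORM:-, EMIT:P3(v=36,ok=T)] out:P2(v=0); in:-
At end of tick 6: ['-', '-', '-', 'P3']

Answer: - - - P3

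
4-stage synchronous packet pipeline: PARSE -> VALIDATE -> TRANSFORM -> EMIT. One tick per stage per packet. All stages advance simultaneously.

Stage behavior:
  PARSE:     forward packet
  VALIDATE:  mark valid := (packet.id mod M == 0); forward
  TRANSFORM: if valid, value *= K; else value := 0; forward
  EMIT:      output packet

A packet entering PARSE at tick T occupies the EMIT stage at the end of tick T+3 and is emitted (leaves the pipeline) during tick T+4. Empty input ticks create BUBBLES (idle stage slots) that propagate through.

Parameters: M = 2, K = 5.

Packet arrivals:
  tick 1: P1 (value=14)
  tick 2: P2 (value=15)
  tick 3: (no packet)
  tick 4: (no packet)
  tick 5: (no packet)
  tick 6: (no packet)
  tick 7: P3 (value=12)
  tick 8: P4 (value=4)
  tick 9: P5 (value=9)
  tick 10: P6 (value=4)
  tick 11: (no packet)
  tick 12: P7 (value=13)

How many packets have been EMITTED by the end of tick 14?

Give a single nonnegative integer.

Answer: 6

Derivation:
Tick 1: [PARSE:P1(v=14,ok=F), VALIDATE:-, TRANSFORM:-, EMIT:-] out:-; in:P1
Tick 2: [PARSE:P2(v=15,ok=F), VALIDATE:P1(v=14,ok=F), TRANSFORM:-, EMIT:-] out:-; in:P2
Tick 3: [PARSE:-, VALIDATE:P2(v=15,ok=T), TRANSFORM:P1(v=0,ok=F), EMIT:-] out:-; in:-
Tick 4: [PARSE:-, VALIDATE:-, TRANSFORM:P2(v=75,ok=T), EMIT:P1(v=0,ok=F)] out:-; in:-
Tick 5: [PARSE:-, VALIDATE:-, TRANSFORM:-, EMIT:P2(v=75,ok=T)] out:P1(v=0); in:-
Tick 6: [PARSE:-, VALIDATE:-, TRANSFORM:-, EMIT:-] out:P2(v=75); in:-
Tick 7: [PARSE:P3(v=12,ok=F), VALIDATE:-, TRANSFORM:-, EMIT:-] out:-; in:P3
Tick 8: [PARSE:P4(v=4,ok=F), VALIDATE:P3(v=12,ok=F), TRANSFORM:-, EMIT:-] out:-; in:P4
Tick 9: [PARSE:P5(v=9,ok=F), VALIDATE:P4(v=4,ok=T), TRANSFORM:P3(v=0,ok=F), EMIT:-] out:-; in:P5
Tick 10: [PARSE:P6(v=4,ok=F), VALIDATE:P5(v=9,ok=F), TRANSFORM:P4(v=20,ok=T), EMIT:P3(v=0,ok=F)] out:-; in:P6
Tick 11: [PARSE:-, VALIDATE:P6(v=4,ok=T), TRANSFORM:P5(v=0,ok=F), EMIT:P4(v=20,ok=T)] out:P3(v=0); in:-
Tick 12: [PARSE:P7(v=13,ok=F), VALIDATE:-, TRANSFORM:P6(v=20,ok=T), EMIT:P5(v=0,ok=F)] out:P4(v=20); in:P7
Tick 13: [PARSE:-, VALIDATE:P7(v=13,ok=F), TRANSFORM:-, EMIT:P6(v=20,ok=T)] out:P5(v=0); in:-
Tick 14: [PARSE:-, VALIDATE:-, TRANSFORM:P7(v=0,ok=F), EMIT:-] out:P6(v=20); in:-
Emitted by tick 14: ['P1', 'P2', 'P3', 'P4', 'P5', 'P6']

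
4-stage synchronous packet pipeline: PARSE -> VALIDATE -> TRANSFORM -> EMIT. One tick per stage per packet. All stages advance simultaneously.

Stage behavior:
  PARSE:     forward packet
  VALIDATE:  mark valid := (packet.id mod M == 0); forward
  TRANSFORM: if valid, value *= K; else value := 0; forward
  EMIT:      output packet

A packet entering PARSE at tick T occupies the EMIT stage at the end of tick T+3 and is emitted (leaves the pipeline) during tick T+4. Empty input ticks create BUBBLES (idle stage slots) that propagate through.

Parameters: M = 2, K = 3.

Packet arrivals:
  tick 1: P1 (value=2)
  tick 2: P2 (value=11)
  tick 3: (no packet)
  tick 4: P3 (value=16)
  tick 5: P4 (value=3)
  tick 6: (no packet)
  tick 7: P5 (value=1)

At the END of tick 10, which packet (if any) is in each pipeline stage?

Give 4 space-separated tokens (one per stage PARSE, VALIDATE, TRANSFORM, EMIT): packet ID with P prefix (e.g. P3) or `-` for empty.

Answer: - - - P5

Derivation:
Tick 1: [PARSE:P1(v=2,ok=F), VALIDATE:-, TRANSFORM:-, EMIT:-] out:-; in:P1
Tick 2: [PARSE:P2(v=11,ok=F), VALIDATE:P1(v=2,ok=F), TRANSFORM:-, EMIT:-] out:-; in:P2
Tick 3: [PARSE:-, VALIDATE:P2(v=11,ok=T), TRANSFORM:P1(v=0,ok=F), EMIT:-] out:-; in:-
Tick 4: [PARSE:P3(v=16,ok=F), VALIDATE:-, TRANSFORM:P2(v=33,ok=T), EMIT:P1(v=0,ok=F)] out:-; in:P3
Tick 5: [PARSE:P4(v=3,ok=F), VALIDATE:P3(v=16,ok=F), TRANSFORM:-, EMIT:P2(v=33,ok=T)] out:P1(v=0); in:P4
Tick 6: [PARSE:-, VALIDATE:P4(v=3,ok=T), TRANSFORM:P3(v=0,ok=F), EMIT:-] out:P2(v=33); in:-
Tick 7: [PARSE:P5(v=1,ok=F), VALIDATE:-, TRANSFORM:P4(v=9,ok=T), EMIT:P3(v=0,ok=F)] out:-; in:P5
Tick 8: [PARSE:-, VALIDATE:P5(v=1,ok=F), TRANSFORM:-, EMIT:P4(v=9,ok=T)] out:P3(v=0); in:-
Tick 9: [PARSE:-, VALIDATE:-, TRANSFORM:P5(v=0,ok=F), EMIT:-] out:P4(v=9); in:-
Tick 10: [PARSE:-, VALIDATE:-, TRANSFORM:-, EMIT:P5(v=0,ok=F)] out:-; in:-
At end of tick 10: ['-', '-', '-', 'P5']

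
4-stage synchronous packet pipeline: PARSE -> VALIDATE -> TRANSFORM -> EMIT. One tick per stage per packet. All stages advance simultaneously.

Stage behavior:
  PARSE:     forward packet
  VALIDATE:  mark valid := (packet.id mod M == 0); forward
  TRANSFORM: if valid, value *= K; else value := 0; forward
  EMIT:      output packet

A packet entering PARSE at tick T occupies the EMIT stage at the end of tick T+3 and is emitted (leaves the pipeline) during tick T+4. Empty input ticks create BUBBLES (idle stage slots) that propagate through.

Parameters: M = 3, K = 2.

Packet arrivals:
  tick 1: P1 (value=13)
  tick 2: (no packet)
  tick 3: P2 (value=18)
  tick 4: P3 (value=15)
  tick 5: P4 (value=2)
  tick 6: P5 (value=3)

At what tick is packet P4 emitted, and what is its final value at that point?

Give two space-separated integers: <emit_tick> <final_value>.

Answer: 9 0

Derivation:
Tick 1: [PARSE:P1(v=13,ok=F), VALIDATE:-, TRANSFORM:-, EMIT:-] out:-; in:P1
Tick 2: [PARSE:-, VALIDATE:P1(v=13,ok=F), TRANSFORM:-, EMIT:-] out:-; in:-
Tick 3: [PARSE:P2(v=18,ok=F), VALIDATE:-, TRANSFORM:P1(v=0,ok=F), EMIT:-] out:-; in:P2
Tick 4: [PARSE:P3(v=15,ok=F), VALIDATE:P2(v=18,ok=F), TRANSFORM:-, EMIT:P1(v=0,ok=F)] out:-; in:P3
Tick 5: [PARSE:P4(v=2,ok=F), VALIDATE:P3(v=15,ok=T), TRANSFORM:P2(v=0,ok=F), EMIT:-] out:P1(v=0); in:P4
Tick 6: [PARSE:P5(v=3,ok=F), VALIDATE:P4(v=2,ok=F), TRANSFORM:P3(v=30,ok=T), EMIT:P2(v=0,ok=F)] out:-; in:P5
Tick 7: [PARSE:-, VALIDATE:P5(v=3,ok=F), TRANSFORM:P4(v=0,ok=F), EMIT:P3(v=30,ok=T)] out:P2(v=0); in:-
Tick 8: [PARSE:-, VALIDATE:-, TRANSFORM:P5(v=0,ok=F), EMIT:P4(v=0,ok=F)] out:P3(v=30); in:-
Tick 9: [PARSE:-, VALIDATE:-, TRANSFORM:-, EMIT:P5(v=0,ok=F)] out:P4(v=0); in:-
Tick 10: [PARSE:-, VALIDATE:-, TRANSFORM:-, EMIT:-] out:P5(v=0); in:-
P4: arrives tick 5, valid=False (id=4, id%3=1), emit tick 9, final value 0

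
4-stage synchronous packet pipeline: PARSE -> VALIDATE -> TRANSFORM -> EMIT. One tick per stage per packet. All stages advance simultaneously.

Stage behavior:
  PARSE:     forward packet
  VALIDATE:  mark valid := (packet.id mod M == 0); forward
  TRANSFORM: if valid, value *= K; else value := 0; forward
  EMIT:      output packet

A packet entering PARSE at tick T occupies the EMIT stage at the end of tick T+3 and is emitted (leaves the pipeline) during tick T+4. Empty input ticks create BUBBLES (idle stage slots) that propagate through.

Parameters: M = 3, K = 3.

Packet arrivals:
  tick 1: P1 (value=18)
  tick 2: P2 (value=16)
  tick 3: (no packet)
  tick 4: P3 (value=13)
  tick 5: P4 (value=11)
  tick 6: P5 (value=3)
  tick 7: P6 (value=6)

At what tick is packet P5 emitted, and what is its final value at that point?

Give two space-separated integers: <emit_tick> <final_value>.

Tick 1: [PARSE:P1(v=18,ok=F), VALIDATE:-, TRANSFORM:-, EMIT:-] out:-; in:P1
Tick 2: [PARSE:P2(v=16,ok=F), VALIDATE:P1(v=18,ok=F), TRANSFORM:-, EMIT:-] out:-; in:P2
Tick 3: [PARSE:-, VALIDATE:P2(v=16,ok=F), TRANSFORM:P1(v=0,ok=F), EMIT:-] out:-; in:-
Tick 4: [PARSE:P3(v=13,ok=F), VALIDATE:-, TRANSFORM:P2(v=0,ok=F), EMIT:P1(v=0,ok=F)] out:-; in:P3
Tick 5: [PARSE:P4(v=11,ok=F), VALIDATE:P3(v=13,ok=T), TRANSFORM:-, EMIT:P2(v=0,ok=F)] out:P1(v=0); in:P4
Tick 6: [PARSE:P5(v=3,ok=F), VALIDATE:P4(v=11,ok=F), TRANSFORM:P3(v=39,ok=T), EMIT:-] out:P2(v=0); in:P5
Tick 7: [PARSE:P6(v=6,ok=F), VALIDATE:P5(v=3,ok=F), TRANSFORM:P4(v=0,ok=F), EMIT:P3(v=39,ok=T)] out:-; in:P6
Tick 8: [PARSE:-, VALIDATE:P6(v=6,ok=T), TRANSFORM:P5(v=0,ok=F), EMIT:P4(v=0,ok=F)] out:P3(v=39); in:-
Tick 9: [PARSE:-, VALIDATE:-, TRANSFORM:P6(v=18,ok=T), EMIT:P5(v=0,ok=F)] out:P4(v=0); in:-
Tick 10: [PARSE:-, VALIDATE:-, TRANSFORM:-, EMIT:P6(v=18,ok=T)] out:P5(v=0); in:-
Tick 11: [PARSE:-, VALIDATE:-, TRANSFORM:-, EMIT:-] out:P6(v=18); in:-
P5: arrives tick 6, valid=False (id=5, id%3=2), emit tick 10, final value 0

Answer: 10 0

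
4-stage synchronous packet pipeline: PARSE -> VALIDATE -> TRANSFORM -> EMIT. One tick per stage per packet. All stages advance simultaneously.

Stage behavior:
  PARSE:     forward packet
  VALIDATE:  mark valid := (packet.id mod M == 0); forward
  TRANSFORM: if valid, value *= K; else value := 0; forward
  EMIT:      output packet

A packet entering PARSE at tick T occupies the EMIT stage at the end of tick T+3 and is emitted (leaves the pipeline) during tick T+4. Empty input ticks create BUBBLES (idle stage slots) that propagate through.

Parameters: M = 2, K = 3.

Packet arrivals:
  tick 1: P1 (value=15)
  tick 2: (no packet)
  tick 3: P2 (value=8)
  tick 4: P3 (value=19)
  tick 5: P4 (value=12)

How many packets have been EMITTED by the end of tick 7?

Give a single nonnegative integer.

Answer: 2

Derivation:
Tick 1: [PARSE:P1(v=15,ok=F), VALIDATE:-, TRANSFORM:-, EMIT:-] out:-; in:P1
Tick 2: [PARSE:-, VALIDATE:P1(v=15,ok=F), TRANSFORM:-, EMIT:-] out:-; in:-
Tick 3: [PARSE:P2(v=8,ok=F), VALIDATE:-, TRANSFORM:P1(v=0,ok=F), EMIT:-] out:-; in:P2
Tick 4: [PARSE:P3(v=19,ok=F), VALIDATE:P2(v=8,ok=T), TRANSFORM:-, EMIT:P1(v=0,ok=F)] out:-; in:P3
Tick 5: [PARSE:P4(v=12,ok=F), VALIDATE:P3(v=19,ok=F), TRANSFORM:P2(v=24,ok=T), EMIT:-] out:P1(v=0); in:P4
Tick 6: [PARSE:-, VALIDATE:P4(v=12,ok=T), TRANSFORM:P3(v=0,ok=F), EMIT:P2(v=24,ok=T)] out:-; in:-
Tick 7: [PARSE:-, VALIDATE:-, TRANSFORM:P4(v=36,ok=T), EMIT:P3(v=0,ok=F)] out:P2(v=24); in:-
Emitted by tick 7: ['P1', 'P2']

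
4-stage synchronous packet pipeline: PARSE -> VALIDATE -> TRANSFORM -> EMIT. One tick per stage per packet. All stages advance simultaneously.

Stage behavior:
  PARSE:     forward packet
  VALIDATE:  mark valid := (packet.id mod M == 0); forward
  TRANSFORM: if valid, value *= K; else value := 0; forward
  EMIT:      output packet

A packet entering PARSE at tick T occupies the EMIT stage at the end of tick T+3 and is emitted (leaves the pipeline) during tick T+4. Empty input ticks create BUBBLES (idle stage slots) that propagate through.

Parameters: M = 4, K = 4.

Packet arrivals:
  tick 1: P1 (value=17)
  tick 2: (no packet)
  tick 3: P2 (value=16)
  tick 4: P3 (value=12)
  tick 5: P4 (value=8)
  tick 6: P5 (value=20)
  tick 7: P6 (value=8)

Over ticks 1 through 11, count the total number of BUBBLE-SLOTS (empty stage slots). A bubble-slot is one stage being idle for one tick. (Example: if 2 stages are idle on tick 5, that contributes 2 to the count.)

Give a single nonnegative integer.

Answer: 20

Derivation:
Tick 1: [PARSE:P1(v=17,ok=F), VALIDATE:-, TRANSFORM:-, EMIT:-] out:-; bubbles=3
Tick 2: [PARSE:-, VALIDATE:P1(v=17,ok=F), TRANSFORM:-, EMIT:-] out:-; bubbles=3
Tick 3: [PARSE:P2(v=16,ok=F), VALIDATE:-, TRANSFORM:P1(v=0,ok=F), EMIT:-] out:-; bubbles=2
Tick 4: [PARSE:P3(v=12,ok=F), VALIDATE:P2(v=16,ok=F), TRANSFORM:-, EMIT:P1(v=0,ok=F)] out:-; bubbles=1
Tick 5: [PARSE:P4(v=8,ok=F), VALIDATE:P3(v=12,ok=F), TRANSFORM:P2(v=0,ok=F), EMIT:-] out:P1(v=0); bubbles=1
Tick 6: [PARSE:P5(v=20,ok=F), VALIDATE:P4(v=8,ok=T), TRANSFORM:P3(v=0,ok=F), EMIT:P2(v=0,ok=F)] out:-; bubbles=0
Tick 7: [PARSE:P6(v=8,ok=F), VALIDATE:P5(v=20,ok=F), TRANSFORM:P4(v=32,ok=T), EMIT:P3(v=0,ok=F)] out:P2(v=0); bubbles=0
Tick 8: [PARSE:-, VALIDATE:P6(v=8,ok=F), TRANSFORM:P5(v=0,ok=F), EMIT:P4(v=32,ok=T)] out:P3(v=0); bubbles=1
Tick 9: [PARSE:-, VALIDATE:-, TRANSFORM:P6(v=0,ok=F), EMIT:P5(v=0,ok=F)] out:P4(v=32); bubbles=2
Tick 10: [PARSE:-, VALIDATE:-, TRANSFORM:-, EMIT:P6(v=0,ok=F)] out:P5(v=0); bubbles=3
Tick 11: [PARSE:-, VALIDATE:-, TRANSFORM:-, EMIT:-] out:P6(v=0); bubbles=4
Total bubble-slots: 20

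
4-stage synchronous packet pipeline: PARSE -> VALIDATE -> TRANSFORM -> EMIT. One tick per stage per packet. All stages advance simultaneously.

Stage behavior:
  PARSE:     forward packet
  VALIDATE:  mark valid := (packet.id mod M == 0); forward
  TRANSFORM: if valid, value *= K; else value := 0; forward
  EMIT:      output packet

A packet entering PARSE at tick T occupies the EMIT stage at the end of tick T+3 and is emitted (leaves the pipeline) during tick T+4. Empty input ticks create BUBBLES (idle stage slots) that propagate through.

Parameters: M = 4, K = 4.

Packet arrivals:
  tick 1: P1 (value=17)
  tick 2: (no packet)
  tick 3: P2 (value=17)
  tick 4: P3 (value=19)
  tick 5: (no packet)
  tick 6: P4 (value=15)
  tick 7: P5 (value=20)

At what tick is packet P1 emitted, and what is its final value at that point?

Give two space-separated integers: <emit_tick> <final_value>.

Answer: 5 0

Derivation:
Tick 1: [PARSE:P1(v=17,ok=F), VALIDATE:-, TRANSFORM:-, EMIT:-] out:-; in:P1
Tick 2: [PARSE:-, VALIDATE:P1(v=17,ok=F), TRANSFORM:-, EMIT:-] out:-; in:-
Tick 3: [PARSE:P2(v=17,ok=F), VALIDATE:-, TRANSFORM:P1(v=0,ok=F), EMIT:-] out:-; in:P2
Tick 4: [PARSE:P3(v=19,ok=F), VALIDATE:P2(v=17,ok=F), TRANSFORM:-, EMIT:P1(v=0,ok=F)] out:-; in:P3
Tick 5: [PARSE:-, VALIDATE:P3(v=19,ok=F), TRANSFORM:P2(v=0,ok=F), EMIT:-] out:P1(v=0); in:-
Tick 6: [PARSE:P4(v=15,ok=F), VALIDATE:-, TRANSFORM:P3(v=0,ok=F), EMIT:P2(v=0,ok=F)] out:-; in:P4
Tick 7: [PARSE:P5(v=20,ok=F), VALIDATE:P4(v=15,ok=T), TRANSFORM:-, EMIT:P3(v=0,ok=F)] out:P2(v=0); in:P5
Tick 8: [PARSE:-, VALIDATE:P5(v=20,ok=F), TRANSFORM:P4(v=60,ok=T), EMIT:-] out:P3(v=0); in:-
Tick 9: [PARSE:-, VALIDATE:-, TRANSFORM:P5(v=0,ok=F), EMIT:P4(v=60,ok=T)] out:-; in:-
Tick 10: [PARSE:-, VALIDATE:-, TRANSFORM:-, EMIT:P5(v=0,ok=F)] out:P4(v=60); in:-
Tick 11: [PARSE:-, VALIDATE:-, TRANSFORM:-, EMIT:-] out:P5(v=0); in:-
P1: arrives tick 1, valid=False (id=1, id%4=1), emit tick 5, final value 0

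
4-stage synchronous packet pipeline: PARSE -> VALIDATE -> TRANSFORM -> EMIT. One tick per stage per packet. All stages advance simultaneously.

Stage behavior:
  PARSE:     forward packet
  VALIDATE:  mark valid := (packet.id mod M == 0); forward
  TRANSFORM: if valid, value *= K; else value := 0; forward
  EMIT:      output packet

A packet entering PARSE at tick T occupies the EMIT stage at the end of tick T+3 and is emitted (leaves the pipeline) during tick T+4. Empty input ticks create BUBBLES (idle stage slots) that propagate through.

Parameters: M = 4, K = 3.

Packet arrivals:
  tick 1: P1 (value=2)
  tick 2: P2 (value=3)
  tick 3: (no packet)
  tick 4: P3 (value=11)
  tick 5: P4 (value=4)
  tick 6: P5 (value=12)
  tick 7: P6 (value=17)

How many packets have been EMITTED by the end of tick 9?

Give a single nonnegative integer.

Tick 1: [PARSE:P1(v=2,ok=F), VALIDATE:-, TRANSFORM:-, EMIT:-] out:-; in:P1
Tick 2: [PARSE:P2(v=3,ok=F), VALIDATE:P1(v=2,ok=F), TRANSFORM:-, EMIT:-] out:-; in:P2
Tick 3: [PARSE:-, VALIDATE:P2(v=3,ok=F), TRANSFORM:P1(v=0,ok=F), EMIT:-] out:-; in:-
Tick 4: [PARSE:P3(v=11,ok=F), VALIDATE:-, TRANSFORM:P2(v=0,ok=F), EMIT:P1(v=0,ok=F)] out:-; in:P3
Tick 5: [PARSE:P4(v=4,ok=F), VALIDATE:P3(v=11,ok=F), TRANSFORM:-, EMIT:P2(v=0,ok=F)] out:P1(v=0); in:P4
Tick 6: [PARSE:P5(v=12,ok=F), VALIDATE:P4(v=4,ok=T), TRANSFORM:P3(v=0,ok=F), EMIT:-] out:P2(v=0); in:P5
Tick 7: [PARSE:P6(v=17,ok=F), VALIDATE:P5(v=12,ok=F), TRANSFORM:P4(v=12,ok=T), EMIT:P3(v=0,ok=F)] out:-; in:P6
Tick 8: [PARSE:-, VALIDATE:P6(v=17,ok=F), TRANSFORM:P5(v=0,ok=F), EMIT:P4(v=12,ok=T)] out:P3(v=0); in:-
Tick 9: [PARSE:-, VALIDATE:-, TRANSFORM:P6(v=0,ok=F), EMIT:P5(v=0,ok=F)] out:P4(v=12); in:-
Emitted by tick 9: ['P1', 'P2', 'P3', 'P4']

Answer: 4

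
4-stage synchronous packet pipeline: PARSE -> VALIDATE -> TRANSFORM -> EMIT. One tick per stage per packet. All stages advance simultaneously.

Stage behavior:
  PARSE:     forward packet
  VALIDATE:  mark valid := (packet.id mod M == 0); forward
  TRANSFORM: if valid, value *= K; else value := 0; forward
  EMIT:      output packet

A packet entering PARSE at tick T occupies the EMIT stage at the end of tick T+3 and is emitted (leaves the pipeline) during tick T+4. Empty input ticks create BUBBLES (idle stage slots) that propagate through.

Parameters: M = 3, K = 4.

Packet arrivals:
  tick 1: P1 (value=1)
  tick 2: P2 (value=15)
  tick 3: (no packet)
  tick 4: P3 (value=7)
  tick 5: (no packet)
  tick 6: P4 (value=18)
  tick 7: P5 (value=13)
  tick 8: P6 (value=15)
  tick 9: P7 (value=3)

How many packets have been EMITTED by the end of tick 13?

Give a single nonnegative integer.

Tick 1: [PARSE:P1(v=1,ok=F), VALIDATE:-, TRANSFORM:-, EMIT:-] out:-; in:P1
Tick 2: [PARSE:P2(v=15,ok=F), VALIDATE:P1(v=1,ok=F), TRANSFORM:-, EMIT:-] out:-; in:P2
Tick 3: [PARSE:-, VALIDATE:P2(v=15,ok=F), TRANSFORM:P1(v=0,ok=F), EMIT:-] out:-; in:-
Tick 4: [PARSE:P3(v=7,ok=F), VALIDATE:-, TRANSFORM:P2(v=0,ok=F), EMIT:P1(v=0,ok=F)] out:-; in:P3
Tick 5: [PARSE:-, VALIDATE:P3(v=7,ok=T), TRANSFORM:-, EMIT:P2(v=0,ok=F)] out:P1(v=0); in:-
Tick 6: [PARSE:P4(v=18,ok=F), VALIDATE:-, TRANSFORM:P3(v=28,ok=T), EMIT:-] out:P2(v=0); in:P4
Tick 7: [PARSE:P5(v=13,ok=F), VALIDATE:P4(v=18,ok=F), TRANSFORM:-, EMIT:P3(v=28,ok=T)] out:-; in:P5
Tick 8: [PARSE:P6(v=15,ok=F), VALIDATE:P5(v=13,ok=F), TRANSFORM:P4(v=0,ok=F), EMIT:-] out:P3(v=28); in:P6
Tick 9: [PARSE:P7(v=3,ok=F), VALIDATE:P6(v=15,ok=T), TRANSFORM:P5(v=0,ok=F), EMIT:P4(v=0,ok=F)] out:-; in:P7
Tick 10: [PARSE:-, VALIDATE:P7(v=3,ok=F), TRANSFORM:P6(v=60,ok=T), EMIT:P5(v=0,ok=F)] out:P4(v=0); in:-
Tick 11: [PARSE:-, VALIDATE:-, TRANSFORM:P7(v=0,ok=F), EMIT:P6(v=60,ok=T)] out:P5(v=0); in:-
Tick 12: [PARSE:-, VALIDATE:-, TRANSFORM:-, EMIT:P7(v=0,ok=F)] out:P6(v=60); in:-
Tick 13: [PARSE:-, VALIDATE:-, TRANSFORM:-, EMIT:-] out:P7(v=0); in:-
Emitted by tick 13: ['P1', 'P2', 'P3', 'P4', 'P5', 'P6', 'P7']

Answer: 7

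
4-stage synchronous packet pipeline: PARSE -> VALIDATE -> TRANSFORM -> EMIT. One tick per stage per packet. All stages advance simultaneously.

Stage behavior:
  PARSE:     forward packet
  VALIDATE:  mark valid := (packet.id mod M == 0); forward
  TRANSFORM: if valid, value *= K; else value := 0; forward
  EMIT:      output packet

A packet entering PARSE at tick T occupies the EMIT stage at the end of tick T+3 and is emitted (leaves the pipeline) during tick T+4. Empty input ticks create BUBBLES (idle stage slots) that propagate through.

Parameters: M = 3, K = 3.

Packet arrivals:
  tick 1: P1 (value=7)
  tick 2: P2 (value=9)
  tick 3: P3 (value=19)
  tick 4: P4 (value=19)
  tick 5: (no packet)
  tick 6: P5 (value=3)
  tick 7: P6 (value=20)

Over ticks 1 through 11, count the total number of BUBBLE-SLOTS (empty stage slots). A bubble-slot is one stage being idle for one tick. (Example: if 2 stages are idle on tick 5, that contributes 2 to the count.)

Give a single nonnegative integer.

Answer: 20

Derivation:
Tick 1: [PARSE:P1(v=7,ok=F), VALIDATE:-, TRANSFORM:-, EMIT:-] out:-; bubbles=3
Tick 2: [PARSE:P2(v=9,ok=F), VALIDATE:P1(v=7,ok=F), TRANSFORM:-, EMIT:-] out:-; bubbles=2
Tick 3: [PARSE:P3(v=19,ok=F), VALIDATE:P2(v=9,ok=F), TRANSFORM:P1(v=0,ok=F), EMIT:-] out:-; bubbles=1
Tick 4: [PARSE:P4(v=19,ok=F), VALIDATE:P3(v=19,ok=T), TRANSFORM:P2(v=0,ok=F), EMIT:P1(v=0,ok=F)] out:-; bubbles=0
Tick 5: [PARSE:-, VALIDATE:P4(v=19,ok=F), TRANSFORM:P3(v=57,ok=T), EMIT:P2(v=0,ok=F)] out:P1(v=0); bubbles=1
Tick 6: [PARSE:P5(v=3,ok=F), VALIDATE:-, TRANSFORM:P4(v=0,ok=F), EMIT:P3(v=57,ok=T)] out:P2(v=0); bubbles=1
Tick 7: [PARSE:P6(v=20,ok=F), VALIDATE:P5(v=3,ok=F), TRANSFORM:-, EMIT:P4(v=0,ok=F)] out:P3(v=57); bubbles=1
Tick 8: [PARSE:-, VALIDATE:P6(v=20,ok=T), TRANSFORM:P5(v=0,ok=F), EMIT:-] out:P4(v=0); bubbles=2
Tick 9: [PARSE:-, VALIDATE:-, TRANSFORM:P6(v=60,ok=T), EMIT:P5(v=0,ok=F)] out:-; bubbles=2
Tick 10: [PARSE:-, VALIDATE:-, TRANSFORM:-, EMIT:P6(v=60,ok=T)] out:P5(v=0); bubbles=3
Tick 11: [PARSE:-, VALIDATE:-, TRANSFORM:-, EMIT:-] out:P6(v=60); bubbles=4
Total bubble-slots: 20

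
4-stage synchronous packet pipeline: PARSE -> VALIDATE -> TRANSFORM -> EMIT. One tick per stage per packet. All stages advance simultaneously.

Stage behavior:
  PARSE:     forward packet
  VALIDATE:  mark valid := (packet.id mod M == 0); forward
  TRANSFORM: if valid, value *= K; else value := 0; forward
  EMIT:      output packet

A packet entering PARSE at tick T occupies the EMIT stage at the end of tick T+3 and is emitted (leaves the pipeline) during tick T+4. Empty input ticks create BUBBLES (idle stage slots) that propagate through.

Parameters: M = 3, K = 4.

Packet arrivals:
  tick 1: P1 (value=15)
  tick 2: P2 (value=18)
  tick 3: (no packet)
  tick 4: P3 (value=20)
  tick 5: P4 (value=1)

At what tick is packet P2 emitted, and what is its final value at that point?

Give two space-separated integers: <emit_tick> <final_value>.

Answer: 6 0

Derivation:
Tick 1: [PARSE:P1(v=15,ok=F), VALIDATE:-, TRANSFORM:-, EMIT:-] out:-; in:P1
Tick 2: [PARSE:P2(v=18,ok=F), VALIDATE:P1(v=15,ok=F), TRANSFORM:-, EMIT:-] out:-; in:P2
Tick 3: [PARSE:-, VALIDATE:P2(v=18,ok=F), TRANSFORM:P1(v=0,ok=F), EMIT:-] out:-; in:-
Tick 4: [PARSE:P3(v=20,ok=F), VALIDATE:-, TRANSFORM:P2(v=0,ok=F), EMIT:P1(v=0,ok=F)] out:-; in:P3
Tick 5: [PARSE:P4(v=1,ok=F), VALIDATE:P3(v=20,ok=T), TRANSFORM:-, EMIT:P2(v=0,ok=F)] out:P1(v=0); in:P4
Tick 6: [PARSE:-, VALIDATE:P4(v=1,ok=F), TRANSFORM:P3(v=80,ok=T), EMIT:-] out:P2(v=0); in:-
Tick 7: [PARSE:-, VALIDATE:-, TRANSFORM:P4(v=0,ok=F), EMIT:P3(v=80,ok=T)] out:-; in:-
Tick 8: [PARSE:-, VALIDATE:-, TRANSFORM:-, EMIT:P4(v=0,ok=F)] out:P3(v=80); in:-
Tick 9: [PARSE:-, VALIDATE:-, TRANSFORM:-, EMIT:-] out:P4(v=0); in:-
P2: arrives tick 2, valid=False (id=2, id%3=2), emit tick 6, final value 0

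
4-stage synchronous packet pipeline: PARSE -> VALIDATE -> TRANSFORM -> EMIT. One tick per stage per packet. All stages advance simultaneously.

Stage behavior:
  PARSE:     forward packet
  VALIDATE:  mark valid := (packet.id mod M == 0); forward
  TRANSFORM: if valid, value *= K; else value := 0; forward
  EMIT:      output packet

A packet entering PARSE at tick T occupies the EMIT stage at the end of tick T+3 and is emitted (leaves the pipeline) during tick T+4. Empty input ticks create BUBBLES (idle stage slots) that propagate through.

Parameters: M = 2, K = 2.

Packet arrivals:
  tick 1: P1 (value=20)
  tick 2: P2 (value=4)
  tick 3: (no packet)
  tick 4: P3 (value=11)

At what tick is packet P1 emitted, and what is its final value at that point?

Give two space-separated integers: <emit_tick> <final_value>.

Answer: 5 0

Derivation:
Tick 1: [PARSE:P1(v=20,ok=F), VALIDATE:-, TRANSFORM:-, EMIT:-] out:-; in:P1
Tick 2: [PARSE:P2(v=4,ok=F), VALIDATE:P1(v=20,ok=F), TRANSFORM:-, EMIT:-] out:-; in:P2
Tick 3: [PARSE:-, VALIDATE:P2(v=4,ok=T), TRANSFORM:P1(v=0,ok=F), EMIT:-] out:-; in:-
Tick 4: [PARSE:P3(v=11,ok=F), VALIDATE:-, TRANSFORM:P2(v=8,ok=T), EMIT:P1(v=0,ok=F)] out:-; in:P3
Tick 5: [PARSE:-, VALIDATE:P3(v=11,ok=F), TRANSFORM:-, EMIT:P2(v=8,ok=T)] out:P1(v=0); in:-
Tick 6: [PARSE:-, VALIDATE:-, TRANSFORM:P3(v=0,ok=F), EMIT:-] out:P2(v=8); in:-
Tick 7: [PARSE:-, VALIDATE:-, TRANSFORM:-, EMIT:P3(v=0,ok=F)] out:-; in:-
Tick 8: [PARSE:-, VALIDATE:-, TRANSFORM:-, EMIT:-] out:P3(v=0); in:-
P1: arrives tick 1, valid=False (id=1, id%2=1), emit tick 5, final value 0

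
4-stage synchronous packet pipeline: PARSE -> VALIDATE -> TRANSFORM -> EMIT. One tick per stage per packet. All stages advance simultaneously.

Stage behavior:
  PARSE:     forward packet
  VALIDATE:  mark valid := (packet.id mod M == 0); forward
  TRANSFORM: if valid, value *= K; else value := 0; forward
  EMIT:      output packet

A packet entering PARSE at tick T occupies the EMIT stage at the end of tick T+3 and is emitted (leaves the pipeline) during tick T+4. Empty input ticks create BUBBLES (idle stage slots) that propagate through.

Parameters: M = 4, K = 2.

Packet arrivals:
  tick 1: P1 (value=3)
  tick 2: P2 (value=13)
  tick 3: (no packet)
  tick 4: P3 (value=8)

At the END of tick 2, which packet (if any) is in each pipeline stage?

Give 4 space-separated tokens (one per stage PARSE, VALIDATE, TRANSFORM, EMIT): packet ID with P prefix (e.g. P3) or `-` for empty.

Answer: P2 P1 - -

Derivation:
Tick 1: [PARSE:P1(v=3,ok=F), VALIDATE:-, TRANSFORM:-, EMIT:-] out:-; in:P1
Tick 2: [PARSE:P2(v=13,ok=F), VALIDATE:P1(v=3,ok=F), TRANSFORM:-, EMIT:-] out:-; in:P2
At end of tick 2: ['P2', 'P1', '-', '-']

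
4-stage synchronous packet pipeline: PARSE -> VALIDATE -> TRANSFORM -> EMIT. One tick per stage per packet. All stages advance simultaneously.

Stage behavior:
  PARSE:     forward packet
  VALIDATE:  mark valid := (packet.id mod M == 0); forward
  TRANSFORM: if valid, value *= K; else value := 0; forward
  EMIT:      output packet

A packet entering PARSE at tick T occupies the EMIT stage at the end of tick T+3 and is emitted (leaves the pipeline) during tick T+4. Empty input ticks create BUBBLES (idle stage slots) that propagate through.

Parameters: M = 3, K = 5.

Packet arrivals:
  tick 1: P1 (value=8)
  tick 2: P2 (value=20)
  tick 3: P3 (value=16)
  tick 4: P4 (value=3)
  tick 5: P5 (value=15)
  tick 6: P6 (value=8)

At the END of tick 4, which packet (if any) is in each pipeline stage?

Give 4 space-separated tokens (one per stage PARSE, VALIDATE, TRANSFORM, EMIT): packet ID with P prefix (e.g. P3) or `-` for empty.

Tick 1: [PARSE:P1(v=8,ok=F), VALIDATE:-, TRANSFORM:-, EMIT:-] out:-; in:P1
Tick 2: [PARSE:P2(v=20,ok=F), VALIDATE:P1(v=8,ok=F), TRANSFORM:-, EMIT:-] out:-; in:P2
Tick 3: [PARSE:P3(v=16,ok=F), VALIDATE:P2(v=20,ok=F), TRANSFORM:P1(v=0,ok=F), EMIT:-] out:-; in:P3
Tick 4: [PARSE:P4(v=3,ok=F), VALIDATE:P3(v=16,ok=T), TRANSFORM:P2(v=0,ok=F), EMIT:P1(v=0,ok=F)] out:-; in:P4
At end of tick 4: ['P4', 'P3', 'P2', 'P1']

Answer: P4 P3 P2 P1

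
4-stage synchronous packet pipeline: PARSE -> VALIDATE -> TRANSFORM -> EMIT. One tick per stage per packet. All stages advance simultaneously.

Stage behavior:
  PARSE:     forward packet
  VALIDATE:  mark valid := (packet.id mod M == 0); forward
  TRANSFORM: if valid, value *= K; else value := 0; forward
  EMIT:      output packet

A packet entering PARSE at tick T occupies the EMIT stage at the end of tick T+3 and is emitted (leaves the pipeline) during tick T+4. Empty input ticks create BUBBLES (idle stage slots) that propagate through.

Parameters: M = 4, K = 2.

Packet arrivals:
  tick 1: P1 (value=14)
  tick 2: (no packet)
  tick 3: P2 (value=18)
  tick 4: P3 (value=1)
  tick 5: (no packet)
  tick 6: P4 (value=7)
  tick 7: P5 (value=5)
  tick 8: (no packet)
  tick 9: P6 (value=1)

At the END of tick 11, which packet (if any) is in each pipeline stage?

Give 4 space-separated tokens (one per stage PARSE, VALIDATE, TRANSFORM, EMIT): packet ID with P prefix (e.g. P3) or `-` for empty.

Tick 1: [PARSE:P1(v=14,ok=F), VALIDATE:-, TRANSFORM:-, EMIT:-] out:-; in:P1
Tick 2: [PARSE:-, VALIDATE:P1(v=14,ok=F), TRANSFORM:-, EMIT:-] out:-; in:-
Tick 3: [PARSE:P2(v=18,ok=F), VALIDATE:-, TRANSFORM:P1(v=0,ok=F), EMIT:-] out:-; in:P2
Tick 4: [PARSE:P3(v=1,ok=F), VALIDATE:P2(v=18,ok=F), TRANSFORM:-, EMIT:P1(v=0,ok=F)] out:-; in:P3
Tick 5: [PARSE:-, VALIDATE:P3(v=1,ok=F), TRANSFORM:P2(v=0,ok=F), EMIT:-] out:P1(v=0); in:-
Tick 6: [PARSE:P4(v=7,ok=F), VALIDATE:-, TRANSFORM:P3(v=0,ok=F), EMIT:P2(v=0,ok=F)] out:-; in:P4
Tick 7: [PARSE:P5(v=5,ok=F), VALIDATE:P4(v=7,ok=T), TRANSFORM:-, EMIT:P3(v=0,ok=F)] out:P2(v=0); in:P5
Tick 8: [PARSE:-, VALIDATE:P5(v=5,ok=F), TRANSFORM:P4(v=14,ok=T), EMIT:-] out:P3(v=0); in:-
Tick 9: [PARSE:P6(v=1,ok=F), VALIDATE:-, TRANSFORM:P5(v=0,ok=F), EMIT:P4(v=14,ok=T)] out:-; in:P6
Tick 10: [PARSE:-, VALIDATE:P6(v=1,ok=F), TRANSFORM:-, EMIT:P5(v=0,ok=F)] out:P4(v=14); in:-
Tick 11: [PARSE:-, VALIDATE:-, TRANSFORM:P6(v=0,ok=F), EMIT:-] out:P5(v=0); in:-
At end of tick 11: ['-', '-', 'P6', '-']

Answer: - - P6 -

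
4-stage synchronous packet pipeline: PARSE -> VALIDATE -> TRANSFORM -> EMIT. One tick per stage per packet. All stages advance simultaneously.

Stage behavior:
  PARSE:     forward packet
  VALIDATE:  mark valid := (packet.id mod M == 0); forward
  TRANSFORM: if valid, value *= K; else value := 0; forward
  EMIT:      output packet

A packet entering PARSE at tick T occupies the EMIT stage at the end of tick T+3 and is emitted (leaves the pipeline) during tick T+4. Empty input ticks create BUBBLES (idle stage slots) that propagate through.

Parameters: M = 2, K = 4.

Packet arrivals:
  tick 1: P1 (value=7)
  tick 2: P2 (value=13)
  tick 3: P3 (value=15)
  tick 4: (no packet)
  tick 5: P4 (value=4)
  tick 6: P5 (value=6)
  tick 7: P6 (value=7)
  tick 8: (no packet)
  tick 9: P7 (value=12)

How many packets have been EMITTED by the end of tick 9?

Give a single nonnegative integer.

Tick 1: [PARSE:P1(v=7,ok=F), VALIDATE:-, TRANSFORM:-, EMIT:-] out:-; in:P1
Tick 2: [PARSE:P2(v=13,ok=F), VALIDATE:P1(v=7,ok=F), TRANSFORM:-, EMIT:-] out:-; in:P2
Tick 3: [PARSE:P3(v=15,ok=F), VALIDATE:P2(v=13,ok=T), TRANSFORM:P1(v=0,ok=F), EMIT:-] out:-; in:P3
Tick 4: [PARSE:-, VALIDATE:P3(v=15,ok=F), TRANSFORM:P2(v=52,ok=T), EMIT:P1(v=0,ok=F)] out:-; in:-
Tick 5: [PARSE:P4(v=4,ok=F), VALIDATE:-, TRANSFORM:P3(v=0,ok=F), EMIT:P2(v=52,ok=T)] out:P1(v=0); in:P4
Tick 6: [PARSE:P5(v=6,ok=F), VALIDATE:P4(v=4,ok=T), TRANSFORM:-, EMIT:P3(v=0,ok=F)] out:P2(v=52); in:P5
Tick 7: [PARSE:P6(v=7,ok=F), VALIDATE:P5(v=6,ok=F), TRANSFORM:P4(v=16,ok=T), EMIT:-] out:P3(v=0); in:P6
Tick 8: [PARSE:-, VALIDATE:P6(v=7,ok=T), TRANSFORM:P5(v=0,ok=F), EMIT:P4(v=16,ok=T)] out:-; in:-
Tick 9: [PARSE:P7(v=12,ok=F), VALIDATE:-, TRANSFORM:P6(v=28,ok=T), EMIT:P5(v=0,ok=F)] out:P4(v=16); in:P7
Emitted by tick 9: ['P1', 'P2', 'P3', 'P4']

Answer: 4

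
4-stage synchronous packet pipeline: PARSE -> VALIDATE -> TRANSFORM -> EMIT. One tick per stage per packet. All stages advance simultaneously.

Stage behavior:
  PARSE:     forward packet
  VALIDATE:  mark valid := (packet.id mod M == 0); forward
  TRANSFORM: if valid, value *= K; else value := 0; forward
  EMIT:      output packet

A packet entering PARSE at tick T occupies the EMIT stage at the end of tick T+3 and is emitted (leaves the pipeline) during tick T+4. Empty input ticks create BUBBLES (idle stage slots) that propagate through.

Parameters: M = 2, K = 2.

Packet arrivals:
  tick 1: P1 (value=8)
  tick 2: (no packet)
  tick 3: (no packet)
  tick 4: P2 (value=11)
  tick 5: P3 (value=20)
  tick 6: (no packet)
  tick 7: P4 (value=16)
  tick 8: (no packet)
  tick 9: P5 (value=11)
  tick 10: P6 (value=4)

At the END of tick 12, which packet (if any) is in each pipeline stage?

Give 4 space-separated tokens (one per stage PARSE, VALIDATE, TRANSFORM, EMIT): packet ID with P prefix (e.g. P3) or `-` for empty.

Tick 1: [PARSE:P1(v=8,ok=F), VALIDATE:-, TRANSFORM:-, EMIT:-] out:-; in:P1
Tick 2: [PARSE:-, VALIDATE:P1(v=8,ok=F), TRANSFORM:-, EMIT:-] out:-; in:-
Tick 3: [PARSE:-, VALIDATE:-, TRANSFORM:P1(v=0,ok=F), EMIT:-] out:-; in:-
Tick 4: [PARSE:P2(v=11,ok=F), VALIDATE:-, TRANSFORM:-, EMIT:P1(v=0,ok=F)] out:-; in:P2
Tick 5: [PARSE:P3(v=20,ok=F), VALIDATE:P2(v=11,ok=T), TRANSFORM:-, EMIT:-] out:P1(v=0); in:P3
Tick 6: [PARSE:-, VALIDATE:P3(v=20,ok=F), TRANSFORM:P2(v=22,ok=T), EMIT:-] out:-; in:-
Tick 7: [PARSE:P4(v=16,ok=F), VALIDATE:-, TRANSFORM:P3(v=0,ok=F), EMIT:P2(v=22,ok=T)] out:-; in:P4
Tick 8: [PARSE:-, VALIDATE:P4(v=16,ok=T), TRANSFORM:-, EMIT:P3(v=0,ok=F)] out:P2(v=22); in:-
Tick 9: [PARSE:P5(v=11,ok=F), VALIDATE:-, TRANSFORM:P4(v=32,ok=T), EMIT:-] out:P3(v=0); in:P5
Tick 10: [PARSE:P6(v=4,ok=F), VALIDATE:P5(v=11,ok=F), TRANSFORM:-, EMIT:P4(v=32,ok=T)] out:-; in:P6
Tick 11: [PARSE:-, VALIDATE:P6(v=4,ok=T), TRANSFORM:P5(v=0,ok=F), EMIT:-] out:P4(v=32); in:-
Tick 12: [PARSE:-, VALIDATE:-, TRANSFORM:P6(v=8,ok=T), EMIT:P5(v=0,ok=F)] out:-; in:-
At end of tick 12: ['-', '-', 'P6', 'P5']

Answer: - - P6 P5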